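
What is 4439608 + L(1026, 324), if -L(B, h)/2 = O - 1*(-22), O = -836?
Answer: 4441236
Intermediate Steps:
L(B, h) = 1628 (L(B, h) = -2*(-836 - 1*(-22)) = -2*(-836 + 22) = -2*(-814) = 1628)
4439608 + L(1026, 324) = 4439608 + 1628 = 4441236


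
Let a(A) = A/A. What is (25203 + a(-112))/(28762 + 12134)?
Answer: 6301/10224 ≈ 0.61629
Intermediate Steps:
a(A) = 1
(25203 + a(-112))/(28762 + 12134) = (25203 + 1)/(28762 + 12134) = 25204/40896 = 25204*(1/40896) = 6301/10224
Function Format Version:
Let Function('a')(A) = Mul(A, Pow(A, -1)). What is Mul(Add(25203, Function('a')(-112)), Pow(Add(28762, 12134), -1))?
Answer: Rational(6301, 10224) ≈ 0.61629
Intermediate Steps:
Function('a')(A) = 1
Mul(Add(25203, Function('a')(-112)), Pow(Add(28762, 12134), -1)) = Mul(Add(25203, 1), Pow(Add(28762, 12134), -1)) = Mul(25204, Pow(40896, -1)) = Mul(25204, Rational(1, 40896)) = Rational(6301, 10224)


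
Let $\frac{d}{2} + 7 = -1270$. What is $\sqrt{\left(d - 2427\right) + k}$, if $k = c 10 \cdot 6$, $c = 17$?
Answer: $i \sqrt{3961} \approx 62.936 i$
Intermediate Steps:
$d = -2554$ ($d = -14 + 2 \left(-1270\right) = -14 - 2540 = -2554$)
$k = 1020$ ($k = 17 \cdot 10 \cdot 6 = 170 \cdot 6 = 1020$)
$\sqrt{\left(d - 2427\right) + k} = \sqrt{\left(-2554 - 2427\right) + 1020} = \sqrt{-4981 + 1020} = \sqrt{-3961} = i \sqrt{3961}$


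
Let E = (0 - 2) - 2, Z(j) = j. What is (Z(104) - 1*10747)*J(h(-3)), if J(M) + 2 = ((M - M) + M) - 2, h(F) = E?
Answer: 85144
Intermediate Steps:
E = -4 (E = -2 - 2 = -4)
h(F) = -4
J(M) = -4 + M (J(M) = -2 + (((M - M) + M) - 2) = -2 + ((0 + M) - 2) = -2 + (M - 2) = -2 + (-2 + M) = -4 + M)
(Z(104) - 1*10747)*J(h(-3)) = (104 - 1*10747)*(-4 - 4) = (104 - 10747)*(-8) = -10643*(-8) = 85144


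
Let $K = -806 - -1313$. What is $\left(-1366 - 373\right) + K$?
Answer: $-1232$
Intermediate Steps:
$K = 507$ ($K = -806 + 1313 = 507$)
$\left(-1366 - 373\right) + K = \left(-1366 - 373\right) + 507 = -1739 + 507 = -1232$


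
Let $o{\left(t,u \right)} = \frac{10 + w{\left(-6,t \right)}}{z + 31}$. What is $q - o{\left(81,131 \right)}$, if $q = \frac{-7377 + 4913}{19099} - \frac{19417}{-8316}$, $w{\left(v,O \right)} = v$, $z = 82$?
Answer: $\frac{38954767331}{17947483092} \approx 2.1705$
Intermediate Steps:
$o{\left(t,u \right)} = \frac{4}{113}$ ($o{\left(t,u \right)} = \frac{10 - 6}{82 + 31} = \frac{4}{113}$)
$q = \frac{350354659}{158827284}$ ($q = \left(-2464\right) \frac{1}{19099} - - \frac{19417}{8316} = - \frac{2464}{19099} + \frac{19417}{8316} = \frac{350354659}{158827284} \approx 2.2059$)
$q - o{\left(81,131 \right)} = \frac{350354659}{158827284} - \frac{4}{113} = \frac{38954767331}{17947483092}$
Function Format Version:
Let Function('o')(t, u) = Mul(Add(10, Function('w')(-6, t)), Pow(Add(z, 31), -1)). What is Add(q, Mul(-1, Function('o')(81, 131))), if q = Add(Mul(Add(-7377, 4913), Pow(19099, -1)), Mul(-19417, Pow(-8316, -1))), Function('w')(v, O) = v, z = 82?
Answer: Rational(38954767331, 17947483092) ≈ 2.1705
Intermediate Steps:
Function('o')(t, u) = Rational(4, 113) (Function('o')(t, u) = Mul(Add(10, -6), Pow(Add(82, 31), -1)) = Mul(4, Pow(113, -1)) = Mul(4, Rational(1, 113)) = Rational(4, 113))
q = Rational(350354659, 158827284) (q = Add(Mul(-2464, Rational(1, 19099)), Mul(-19417, Rational(-1, 8316))) = Add(Rational(-2464, 19099), Rational(19417, 8316)) = Rational(350354659, 158827284) ≈ 2.2059)
Add(q, Mul(-1, Function('o')(81, 131))) = Add(Rational(350354659, 158827284), Mul(-1, Rational(4, 113))) = Add(Rational(350354659, 158827284), Rational(-4, 113)) = Rational(38954767331, 17947483092)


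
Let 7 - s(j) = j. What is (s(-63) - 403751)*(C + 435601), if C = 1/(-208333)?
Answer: -36634076235188892/208333 ≈ -1.7584e+11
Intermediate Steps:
C = -1/208333 ≈ -4.8000e-6
s(j) = 7 - j
(s(-63) - 403751)*(C + 435601) = ((7 - 1*(-63)) - 403751)*(-1/208333 + 435601) = ((7 + 63) - 403751)*(90750063132/208333) = (70 - 403751)*(90750063132/208333) = -403681*90750063132/208333 = -36634076235188892/208333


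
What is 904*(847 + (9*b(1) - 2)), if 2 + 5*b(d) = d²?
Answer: 3811264/5 ≈ 7.6225e+5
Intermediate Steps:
b(d) = -⅖ + d²/5
904*(847 + (9*b(1) - 2)) = 904*(847 + (9*(-⅖ + (⅕)*1²) - 2)) = 904*(847 + (9*(-⅖ + (⅕)*1) - 2)) = 904*(847 + (9*(-⅖ + ⅕) - 2)) = 904*(847 + (9*(-⅕) - 2)) = 904*(847 + (-9/5 - 2)) = 904*(847 - 19/5) = 904*(4216/5) = 3811264/5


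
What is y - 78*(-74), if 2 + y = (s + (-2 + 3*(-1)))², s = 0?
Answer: 5795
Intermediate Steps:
y = 23 (y = -2 + (0 + (-2 + 3*(-1)))² = -2 + (0 + (-2 - 3))² = -2 + (0 - 5)² = -2 + (-5)² = -2 + 25 = 23)
y - 78*(-74) = 23 - 78*(-74) = 23 + 5772 = 5795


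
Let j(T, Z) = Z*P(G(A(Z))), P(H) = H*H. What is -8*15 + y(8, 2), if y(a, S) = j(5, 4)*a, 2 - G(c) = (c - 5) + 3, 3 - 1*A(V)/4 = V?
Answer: 1928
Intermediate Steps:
A(V) = 12 - 4*V
G(c) = 4 - c (G(c) = 2 - ((c - 5) + 3) = 2 - ((-5 + c) + 3) = 2 - (-2 + c) = 2 + (2 - c) = 4 - c)
P(H) = H**2
j(T, Z) = Z*(-8 + 4*Z)**2 (j(T, Z) = Z*(4 - (12 - 4*Z))**2 = Z*(4 + (-12 + 4*Z))**2 = Z*(-8 + 4*Z)**2)
y(a, S) = 256*a (y(a, S) = (16*4*(-2 + 4)**2)*a = (16*4*2**2)*a = (16*4*4)*a = 256*a)
-8*15 + y(8, 2) = -8*15 + 256*8 = -120 + 2048 = 1928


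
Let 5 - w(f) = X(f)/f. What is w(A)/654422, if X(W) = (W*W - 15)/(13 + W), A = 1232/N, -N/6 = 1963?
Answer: -285927079/30613636038832 ≈ -9.3399e-6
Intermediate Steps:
N = -11778 (N = -6*1963 = -11778)
A = -616/5889 (A = 1232/(-11778) = 1232*(-1/11778) = -616/5889 ≈ -0.10460)
X(W) = (-15 + W**2)/(13 + W) (X(W) = (W**2 - 15)/(13 + W) = (-15 + W**2)/(13 + W))
w(f) = 5 - (-15 + f**2)/(f*(13 + f)) (w(f) = 5 - (-15 + f**2)/(13 + f)/f = 5 - (-15 + f**2)/(f*(13 + f)))
w(A)/654422 = ((15 + 4*(-616/5889)**2 + 65*(-616/5889))/((-616/5889)*(13 - 616/5889)))/654422 = -5889*(15 + 4*(379456/34680321) - 3080/453)/(616*75941/5889)*(1/654422) = -5889/616*5889/75941*(15 + 1517824/34680321 - 3080/453)*(1/654422) = -5889/616*5889/75941*285927079/34680321*(1/654422) = -285927079/46779656*1/654422 = -285927079/30613636038832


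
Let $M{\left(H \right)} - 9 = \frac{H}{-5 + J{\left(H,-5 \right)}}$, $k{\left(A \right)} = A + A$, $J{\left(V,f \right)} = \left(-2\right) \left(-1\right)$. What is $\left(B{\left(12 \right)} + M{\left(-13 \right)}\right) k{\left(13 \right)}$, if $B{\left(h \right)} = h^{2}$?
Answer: $\frac{12272}{3} \approx 4090.7$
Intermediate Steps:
$J{\left(V,f \right)} = 2$
$k{\left(A \right)} = 2 A$
$M{\left(H \right)} = 9 - \frac{H}{3}$ ($M{\left(H \right)} = 9 + \frac{H}{-5 + 2} = 9 + \frac{H}{-3} = 9 - \frac{H}{3}$)
$\left(B{\left(12 \right)} + M{\left(-13 \right)}\right) k{\left(13 \right)} = \left(12^{2} + \left(9 - - \frac{13}{3}\right)\right) 2 \cdot 13 = \left(144 + \left(9 + \frac{13}{3}\right)\right) 26 = \left(144 + \frac{40}{3}\right) 26 = \frac{472}{3} \cdot 26 = \frac{12272}{3}$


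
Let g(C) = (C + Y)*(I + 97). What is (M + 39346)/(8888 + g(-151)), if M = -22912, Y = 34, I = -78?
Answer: 16434/6665 ≈ 2.4657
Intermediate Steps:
g(C) = 646 + 19*C (g(C) = (C + 34)*(-78 + 97) = (34 + C)*19 = 646 + 19*C)
(M + 39346)/(8888 + g(-151)) = (-22912 + 39346)/(8888 + (646 + 19*(-151))) = 16434/(8888 + (646 - 2869)) = 16434/(8888 - 2223) = 16434/6665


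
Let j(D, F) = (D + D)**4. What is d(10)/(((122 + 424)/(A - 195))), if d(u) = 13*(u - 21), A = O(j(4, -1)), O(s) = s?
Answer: -42911/42 ≈ -1021.7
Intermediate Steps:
j(D, F) = 16*D**4 (j(D, F) = (2*D)**4 = 16*D**4)
A = 4096 (A = 16*4**4 = 16*256 = 4096)
d(u) = -273 + 13*u (d(u) = 13*(-21 + u) = -273 + 13*u)
d(10)/(((122 + 424)/(A - 195))) = (-273 + 13*10)/(((122 + 424)/(4096 - 195))) = (-273 + 130)/((546/3901)) = -143/(546*(1/3901)) = -143/546/3901 = -143*3901/546 = -42911/42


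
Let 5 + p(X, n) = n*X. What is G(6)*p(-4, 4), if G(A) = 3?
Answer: -63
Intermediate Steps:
p(X, n) = -5 + X*n (p(X, n) = -5 + n*X = -5 + X*n)
G(6)*p(-4, 4) = 3*(-5 - 4*4) = 3*(-5 - 16) = 3*(-21) = -63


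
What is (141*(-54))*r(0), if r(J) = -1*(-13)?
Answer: -98982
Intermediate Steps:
r(J) = 13
(141*(-54))*r(0) = (141*(-54))*13 = -7614*13 = -98982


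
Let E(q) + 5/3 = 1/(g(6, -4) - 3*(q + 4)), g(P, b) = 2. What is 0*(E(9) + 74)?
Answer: 0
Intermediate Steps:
E(q) = -5/3 + 1/(-10 - 3*q) (E(q) = -5/3 + 1/(2 - 3*(q + 4)) = -5/3 + 1/(2 - 3*(4 + q)) = -5/3 + 1/(2 + (-12 - 3*q)) = -5/3 + 1/(-10 - 3*q))
0*(E(9) + 74) = 0*((-53 - 15*9)/(3*(10 + 3*9)) + 74) = 0*((-53 - 135)/(3*(10 + 27)) + 74) = 0*((⅓)*(-188)/37 + 74) = 0*((⅓)*(1/37)*(-188) + 74) = 0*(-188/111 + 74) = 0*(8026/111) = 0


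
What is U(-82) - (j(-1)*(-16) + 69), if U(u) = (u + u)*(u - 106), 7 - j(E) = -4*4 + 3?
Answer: 31083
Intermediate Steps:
j(E) = 20 (j(E) = 7 - (-4*4 + 3) = 7 - (-16 + 3) = 7 - 1*(-13) = 7 + 13 = 20)
U(u) = 2*u*(-106 + u) (U(u) = (2*u)*(-106 + u) = 2*u*(-106 + u))
U(-82) - (j(-1)*(-16) + 69) = 2*(-82)*(-106 - 82) - (20*(-16) + 69) = 2*(-82)*(-188) - (-320 + 69) = 30832 - 1*(-251) = 30832 + 251 = 31083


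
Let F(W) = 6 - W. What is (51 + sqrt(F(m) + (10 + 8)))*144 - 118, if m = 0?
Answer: 7226 + 288*sqrt(6) ≈ 7931.5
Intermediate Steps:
(51 + sqrt(F(m) + (10 + 8)))*144 - 118 = (51 + sqrt((6 - 1*0) + (10 + 8)))*144 - 118 = (51 + sqrt((6 + 0) + 18))*144 - 118 = (51 + sqrt(6 + 18))*144 - 118 = (51 + sqrt(24))*144 - 118 = (51 + 2*sqrt(6))*144 - 118 = (7344 + 288*sqrt(6)) - 118 = 7226 + 288*sqrt(6)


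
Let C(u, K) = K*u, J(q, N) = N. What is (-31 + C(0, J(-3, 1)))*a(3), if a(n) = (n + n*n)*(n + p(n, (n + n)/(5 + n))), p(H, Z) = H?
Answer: -2232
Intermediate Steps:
a(n) = 2*n*(n + n**2) (a(n) = (n + n*n)*(n + n) = (n + n**2)*(2*n) = 2*n*(n + n**2))
(-31 + C(0, J(-3, 1)))*a(3) = (-31 + 1*0)*(2*3**2*(1 + 3)) = (-31 + 0)*(2*9*4) = -31*72 = -2232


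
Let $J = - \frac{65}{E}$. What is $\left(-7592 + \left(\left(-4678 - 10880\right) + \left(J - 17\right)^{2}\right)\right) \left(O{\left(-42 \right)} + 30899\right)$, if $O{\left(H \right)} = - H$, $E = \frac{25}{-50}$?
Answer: $-321198521$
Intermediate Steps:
$E = - \frac{1}{2}$ ($E = 25 \left(- \frac{1}{50}\right) = - \frac{1}{2} \approx -0.5$)
$J = 130$ ($J = - \frac{65}{- \frac{1}{2}} = \left(-65\right) \left(-2\right) = 130$)
$\left(-7592 + \left(\left(-4678 - 10880\right) + \left(J - 17\right)^{2}\right)\right) \left(O{\left(-42 \right)} + 30899\right) = \left(-7592 + \left(\left(-4678 - 10880\right) + \left(130 - 17\right)^{2}\right)\right) \left(\left(-1\right) \left(-42\right) + 30899\right) = \left(-7592 - \left(15558 - 113^{2}\right)\right) \left(42 + 30899\right) = \left(-7592 + \left(-15558 + 12769\right)\right) 30941 = \left(-7592 - 2789\right) 30941 = \left(-10381\right) 30941 = -321198521$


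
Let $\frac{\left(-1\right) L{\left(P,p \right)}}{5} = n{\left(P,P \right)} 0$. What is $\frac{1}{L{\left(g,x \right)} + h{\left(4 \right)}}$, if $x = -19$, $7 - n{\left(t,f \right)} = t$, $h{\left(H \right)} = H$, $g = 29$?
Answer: $\frac{1}{4} \approx 0.25$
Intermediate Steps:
$n{\left(t,f \right)} = 7 - t$
$L{\left(P,p \right)} = 0$ ($L{\left(P,p \right)} = - 5 \left(7 - P\right) 0 = \left(-5\right) 0 = 0$)
$\frac{1}{L{\left(g,x \right)} + h{\left(4 \right)}} = \frac{1}{0 + 4} = \frac{1}{4}$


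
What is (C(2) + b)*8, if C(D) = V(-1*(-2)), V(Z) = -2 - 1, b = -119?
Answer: -976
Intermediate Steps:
V(Z) = -3
C(D) = -3
(C(2) + b)*8 = (-3 - 119)*8 = -122*8 = -976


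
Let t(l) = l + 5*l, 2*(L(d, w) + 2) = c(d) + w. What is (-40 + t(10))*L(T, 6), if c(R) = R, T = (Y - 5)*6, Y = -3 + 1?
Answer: -400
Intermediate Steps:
Y = -2
T = -42 (T = (-2 - 5)*6 = -7*6 = -42)
L(d, w) = -2 + d/2 + w/2 (L(d, w) = -2 + (d + w)/2 = -2 + (d/2 + w/2) = -2 + d/2 + w/2)
t(l) = 6*l
(-40 + t(10))*L(T, 6) = (-40 + 6*10)*(-2 + (½)*(-42) + (½)*6) = (-40 + 60)*(-2 - 21 + 3) = 20*(-20) = -400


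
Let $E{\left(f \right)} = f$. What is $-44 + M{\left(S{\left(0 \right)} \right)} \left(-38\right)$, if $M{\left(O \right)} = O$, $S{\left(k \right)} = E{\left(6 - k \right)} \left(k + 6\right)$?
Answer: $-1412$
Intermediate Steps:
$S{\left(k \right)} = \left(6 + k\right) \left(6 - k\right)$ ($S{\left(k \right)} = \left(6 - k\right) \left(k + 6\right) = \left(6 - k\right) \left(6 + k\right) = \left(6 + k\right) \left(6 - k\right)$)
$-44 + M{\left(S{\left(0 \right)} \right)} \left(-38\right) = -44 + \left(36 - 0^{2}\right) \left(-38\right) = -44 + \left(36 - 0\right) \left(-38\right) = -44 + \left(36 + 0\right) \left(-38\right) = -44 + 36 \left(-38\right) = -44 - 1368 = -1412$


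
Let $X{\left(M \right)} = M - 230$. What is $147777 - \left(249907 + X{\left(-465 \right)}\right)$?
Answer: $-101435$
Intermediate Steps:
$X{\left(M \right)} = -230 + M$ ($X{\left(M \right)} = M - 230 = -230 + M$)
$147777 - \left(249907 + X{\left(-465 \right)}\right) = 147777 - \left(249907 - 695\right) = 147777 - 249212 = -101435$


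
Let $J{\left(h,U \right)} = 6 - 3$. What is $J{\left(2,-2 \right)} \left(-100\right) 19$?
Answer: $-5700$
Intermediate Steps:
$J{\left(h,U \right)} = 3$ ($J{\left(h,U \right)} = 6 - 3 = 3$)
$J{\left(2,-2 \right)} \left(-100\right) 19 = 3 \left(-100\right) 19 = \left(-300\right) 19 = -5700$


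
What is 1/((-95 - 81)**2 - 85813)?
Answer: -1/54837 ≈ -1.8236e-5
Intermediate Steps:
1/((-95 - 81)**2 - 85813) = 1/((-176)**2 - 85813) = 1/(30976 - 85813) = 1/(-54837) = -1/54837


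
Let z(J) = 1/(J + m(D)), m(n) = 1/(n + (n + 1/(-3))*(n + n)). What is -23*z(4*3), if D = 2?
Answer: -598/315 ≈ -1.8984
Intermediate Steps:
m(n) = 1/(n + 2*n*(-1/3 + n)) (m(n) = 1/(n + (n - 1/3)*(2*n)) = 1/(n + (-1/3 + n)*(2*n)) = 1/(n + 2*n*(-1/3 + n)))
z(J) = 1/(3/26 + J) (z(J) = 1/(J + 3/(2*(1 + 6*2))) = 1/(J + 3*(1/2)/(1 + 12)) = 1/(J + 3*(1/2)/13) = 1/(J + 3*(1/2)*(1/13)) = 1/(J + 3/26) = 1/(3/26 + J))
-23*z(4*3) = -598/(3 + 26*(4*3)) = -598/(3 + 26*12) = -598/(3 + 312) = -598/315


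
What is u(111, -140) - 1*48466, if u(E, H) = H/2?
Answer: -48536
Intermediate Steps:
u(E, H) = H/2 (u(E, H) = H*(½) = H/2)
u(111, -140) - 1*48466 = (½)*(-140) - 1*48466 = -70 - 48466 = -48536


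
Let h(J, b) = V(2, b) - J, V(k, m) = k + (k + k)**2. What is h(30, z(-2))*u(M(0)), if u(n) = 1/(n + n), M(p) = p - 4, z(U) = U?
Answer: 3/2 ≈ 1.5000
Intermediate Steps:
M(p) = -4 + p
V(k, m) = k + 4*k**2 (V(k, m) = k + (2*k)**2 = k + 4*k**2)
u(n) = 1/(2*n)
h(J, b) = 18 - J (h(J, b) = 2*(1 + 4*2) - J = 2*(1 + 8) - J = 2*9 - J = 18 - J)
h(30, z(-2))*u(M(0)) = (18 - 1*30)*(1/(2*(-4 + 0))) = (18 - 30)*((1/2)/(-4)) = -6*(-1)/4 = -12*(-1/8) = 3/2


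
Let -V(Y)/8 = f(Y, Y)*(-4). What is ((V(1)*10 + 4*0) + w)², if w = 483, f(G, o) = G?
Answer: 644809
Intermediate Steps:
V(Y) = 32*Y (V(Y) = -8*Y*(-4) = -(-32)*Y = 32*Y)
((V(1)*10 + 4*0) + w)² = (((32*1)*10 + 4*0) + 483)² = ((32*10 + 0) + 483)² = ((320 + 0) + 483)² = (320 + 483)² = 803² = 644809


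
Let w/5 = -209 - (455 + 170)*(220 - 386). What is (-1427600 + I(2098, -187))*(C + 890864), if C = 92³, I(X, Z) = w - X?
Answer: -1522619737136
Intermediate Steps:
w = 517705 (w = 5*(-209 - (455 + 170)*(220 - 386)) = 5*(-209 - 625*(-166)) = 5*(-209 - 1*(-103750)) = 5*(-209 + 103750) = 5*103541 = 517705)
I(X, Z) = 517705 - X
C = 778688
(-1427600 + I(2098, -187))*(C + 890864) = (-1427600 + (517705 - 1*2098))*(778688 + 890864) = (-1427600 + (517705 - 2098))*1669552 = (-1427600 + 515607)*1669552 = -911993*1669552 = -1522619737136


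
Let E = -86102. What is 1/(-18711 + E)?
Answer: -1/104813 ≈ -9.5408e-6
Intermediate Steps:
1/(-18711 + E) = 1/(-18711 - 86102) = 1/(-104813) = -1/104813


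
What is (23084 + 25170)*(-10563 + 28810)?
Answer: 880490738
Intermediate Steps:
(23084 + 25170)*(-10563 + 28810) = 48254*18247 = 880490738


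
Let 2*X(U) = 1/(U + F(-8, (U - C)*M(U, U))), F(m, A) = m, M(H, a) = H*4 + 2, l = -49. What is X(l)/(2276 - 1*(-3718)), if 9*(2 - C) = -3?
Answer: -1/683316 ≈ -1.4635e-6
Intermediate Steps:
M(H, a) = 2 + 4*H (M(H, a) = 4*H + 2 = 2 + 4*H)
C = 7/3 (C = 2 - ⅑*(-3) = 2 + ⅓ = 7/3 ≈ 2.3333)
X(U) = 1/(2*(-8 + U)) (X(U) = 1/(2*(U - 8)) = 1/(2*(-8 + U)))
X(l)/(2276 - 1*(-3718)) = (1/(2*(-8 - 49)))/(2276 - 1*(-3718)) = ((½)/(-57))/(2276 + 3718) = ((½)*(-1/57))/5994 = -1/114*1/5994 = -1/683316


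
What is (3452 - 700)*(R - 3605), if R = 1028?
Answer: -7091904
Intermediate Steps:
(3452 - 700)*(R - 3605) = (3452 - 700)*(1028 - 3605) = 2752*(-2577) = -7091904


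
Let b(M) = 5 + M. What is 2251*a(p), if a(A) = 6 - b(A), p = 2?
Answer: -2251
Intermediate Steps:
a(A) = 1 - A (a(A) = 6 - (5 + A) = 6 + (-5 - A) = 1 - A)
2251*a(p) = 2251*(1 - 1*2) = 2251*(1 - 2) = 2251*(-1) = -2251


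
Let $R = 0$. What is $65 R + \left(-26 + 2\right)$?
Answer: $-24$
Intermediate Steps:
$65 R + \left(-26 + 2\right) = 65 \cdot 0 + \left(-26 + 2\right) = 0 - 24 = -24$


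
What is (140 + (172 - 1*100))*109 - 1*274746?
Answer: -251638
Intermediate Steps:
(140 + (172 - 1*100))*109 - 1*274746 = (140 + (172 - 100))*109 - 274746 = (140 + 72)*109 - 274746 = 212*109 - 274746 = 23108 - 274746 = -251638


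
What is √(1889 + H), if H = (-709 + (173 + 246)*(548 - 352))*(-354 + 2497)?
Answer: 3*√19386026 ≈ 13209.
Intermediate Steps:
H = 174472345 (H = (-709 + 419*196)*2143 = (-709 + 82124)*2143 = 81415*2143 = 174472345)
√(1889 + H) = √(1889 + 174472345) = √174474234 = 3*√19386026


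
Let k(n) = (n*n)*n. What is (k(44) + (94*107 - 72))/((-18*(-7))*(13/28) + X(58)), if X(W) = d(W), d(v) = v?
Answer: 190340/233 ≈ 816.91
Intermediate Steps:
k(n) = n³ (k(n) = n²*n = n³)
X(W) = W
(k(44) + (94*107 - 72))/((-18*(-7))*(13/28) + X(58)) = (44³ + (94*107 - 72))/((-18*(-7))*(13/28) + 58) = (85184 + (10058 - 72))/(126*(13*(1/28)) + 58) = (85184 + 9986)/(126*(13/28) + 58) = 95170/(117/2 + 58) = 95170/(233/2) = 95170*(2/233) = 190340/233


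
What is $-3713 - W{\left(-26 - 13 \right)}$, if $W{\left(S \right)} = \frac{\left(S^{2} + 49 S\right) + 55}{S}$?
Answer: $- \frac{145142}{39} \approx -3721.6$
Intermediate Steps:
$W{\left(S \right)} = \frac{55 + S^{2} + 49 S}{S}$
$-3713 - W{\left(-26 - 13 \right)} = -3713 - \left(49 - 39 + \frac{55}{-26 - 13}\right) = -3713 - \left(49 - 39 + \frac{55}{-39}\right) = -3713 - \left(49 - 39 + 55 \left(- \frac{1}{39}\right)\right) = -3713 - \left(49 - 39 - \frac{55}{39}\right) = -3713 - \frac{335}{39} = - \frac{145142}{39}$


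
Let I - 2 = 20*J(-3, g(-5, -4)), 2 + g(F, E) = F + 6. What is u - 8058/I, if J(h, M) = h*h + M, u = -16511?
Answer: -447140/27 ≈ -16561.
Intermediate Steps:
g(F, E) = 4 + F (g(F, E) = -2 + (F + 6) = -2 + (6 + F) = 4 + F)
J(h, M) = M + h² (J(h, M) = h² + M = M + h²)
I = 162 (I = 2 + 20*((4 - 5) + (-3)²) = 2 + 20*(-1 + 9) = 2 + 20*8 = 2 + 160 = 162)
u - 8058/I = -16511 - 8058/162 = -16511 - 1*1343/27 = -16511 - 1343/27 = -447140/27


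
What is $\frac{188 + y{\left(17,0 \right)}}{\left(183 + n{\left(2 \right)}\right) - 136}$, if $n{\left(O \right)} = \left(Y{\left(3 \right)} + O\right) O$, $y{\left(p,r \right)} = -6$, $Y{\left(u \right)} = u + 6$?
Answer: $\frac{182}{69} \approx 2.6377$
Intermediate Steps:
$Y{\left(u \right)} = 6 + u$
$n{\left(O \right)} = O \left(9 + O\right)$ ($n{\left(O \right)} = \left(\left(6 + 3\right) + O\right) O = \left(9 + O\right) O = O \left(9 + O\right)$)
$\frac{188 + y{\left(17,0 \right)}}{\left(183 + n{\left(2 \right)}\right) - 136} = \frac{188 - 6}{\left(183 + 2 \left(9 + 2\right)\right) - 136} = \frac{182}{\left(183 + 2 \cdot 11\right) - 136} = \frac{182}{\left(183 + 22\right) - 136} = \frac{182}{205 - 136} = \frac{182}{69}$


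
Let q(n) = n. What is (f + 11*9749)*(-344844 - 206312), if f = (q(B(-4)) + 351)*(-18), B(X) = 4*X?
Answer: -55781947604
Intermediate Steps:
f = -6030 (f = (4*(-4) + 351)*(-18) = (-16 + 351)*(-18) = 335*(-18) = -6030)
(f + 11*9749)*(-344844 - 206312) = (-6030 + 11*9749)*(-344844 - 206312) = (-6030 + 107239)*(-551156) = 101209*(-551156) = -55781947604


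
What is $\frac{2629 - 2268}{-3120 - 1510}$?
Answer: $- \frac{361}{4630} \approx -0.07797$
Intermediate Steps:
$\frac{2629 - 2268}{-3120 - 1510} = \frac{361}{-4630} = 361 \left(- \frac{1}{4630}\right) = - \frac{361}{4630}$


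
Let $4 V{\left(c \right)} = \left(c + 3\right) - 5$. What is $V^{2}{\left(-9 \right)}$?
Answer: $\frac{121}{16} \approx 7.5625$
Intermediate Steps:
$V{\left(c \right)} = - \frac{1}{2} + \frac{c}{4}$ ($V{\left(c \right)} = \frac{\left(c + 3\right) - 5}{4} = \frac{\left(3 + c\right) - 5}{4} = \frac{-2 + c}{4} = - \frac{1}{2} + \frac{c}{4}$)
$V^{2}{\left(-9 \right)} = \left(- \frac{1}{2} + \frac{1}{4} \left(-9\right)\right)^{2} = \left(- \frac{1}{2} - \frac{9}{4}\right)^{2} = \left(- \frac{11}{4}\right)^{2} = \frac{121}{16}$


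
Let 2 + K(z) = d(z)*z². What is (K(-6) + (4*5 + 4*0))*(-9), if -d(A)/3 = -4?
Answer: -4050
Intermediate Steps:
d(A) = 12 (d(A) = -3*(-4) = 12)
K(z) = -2 + 12*z²
(K(-6) + (4*5 + 4*0))*(-9) = ((-2 + 12*(-6)²) + (4*5 + 4*0))*(-9) = ((-2 + 12*36) + (20 + 0))*(-9) = ((-2 + 432) + 20)*(-9) = (430 + 20)*(-9) = 450*(-9) = -4050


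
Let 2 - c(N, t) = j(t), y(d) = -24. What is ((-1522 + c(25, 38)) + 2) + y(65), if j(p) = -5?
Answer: -1537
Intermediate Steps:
c(N, t) = 7 (c(N, t) = 2 - 1*(-5) = 2 + 5 = 7)
((-1522 + c(25, 38)) + 2) + y(65) = ((-1522 + 7) + 2) - 24 = (-1515 + 2) - 24 = -1513 - 24 = -1537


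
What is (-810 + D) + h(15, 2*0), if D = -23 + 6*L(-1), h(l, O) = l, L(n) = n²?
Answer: -812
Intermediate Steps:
D = -17 (D = -23 + 6*(-1)² = -23 + 6*1 = -23 + 6 = -17)
(-810 + D) + h(15, 2*0) = (-810 - 17) + 15 = -827 + 15 = -812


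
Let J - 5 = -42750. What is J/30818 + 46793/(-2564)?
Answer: -1210347/61636 ≈ -19.637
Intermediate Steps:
J = -42745 (J = 5 - 42750 = -42745)
J/30818 + 46793/(-2564) = -42745/30818 + 46793/(-2564) = -42745*1/30818 + 46793*(-1/2564) = -42745/30818 - 73/4 = -1210347/61636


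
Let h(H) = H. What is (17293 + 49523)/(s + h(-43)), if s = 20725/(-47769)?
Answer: -398966688/259349 ≈ -1538.3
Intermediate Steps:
s = -20725/47769 (s = 20725*(-1/47769) = -20725/47769 ≈ -0.43386)
(17293 + 49523)/(s + h(-43)) = (17293 + 49523)/(-20725/47769 - 43) = 66816/(-2074792/47769) = 66816*(-47769/2074792) = -398966688/259349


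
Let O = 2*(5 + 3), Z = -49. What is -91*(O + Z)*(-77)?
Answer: -231231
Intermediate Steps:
O = 16 (O = 2*8 = 16)
-91*(O + Z)*(-77) = -91*(16 - 49)*(-77) = -91*(-33)*(-77) = 3003*(-77) = -231231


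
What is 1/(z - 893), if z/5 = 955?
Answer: 1/3882 ≈ 0.00025760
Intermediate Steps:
z = 4775 (z = 5*955 = 4775)
1/(z - 893) = 1/(4775 - 893) = 1/3882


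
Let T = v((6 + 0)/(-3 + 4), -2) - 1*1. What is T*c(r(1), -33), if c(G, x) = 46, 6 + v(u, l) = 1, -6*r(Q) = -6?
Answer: -276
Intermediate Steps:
r(Q) = 1 (r(Q) = -⅙*(-6) = 1)
v(u, l) = -5 (v(u, l) = -6 + 1 = -5)
T = -6 (T = -5 - 1*1 = -5 - 1 = -6)
T*c(r(1), -33) = -6*46 = -276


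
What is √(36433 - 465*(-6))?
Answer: √39223 ≈ 198.05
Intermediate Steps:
√(36433 - 465*(-6)) = √(36433 + 2790) = √39223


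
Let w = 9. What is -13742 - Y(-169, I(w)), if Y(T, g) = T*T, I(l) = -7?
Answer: -42303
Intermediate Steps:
Y(T, g) = T²
-13742 - Y(-169, I(w)) = -13742 - 1*(-169)² = -13742 - 1*28561 = -13742 - 28561 = -42303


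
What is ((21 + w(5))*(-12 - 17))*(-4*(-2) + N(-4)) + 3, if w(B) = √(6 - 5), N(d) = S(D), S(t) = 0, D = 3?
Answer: -5101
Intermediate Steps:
N(d) = 0
w(B) = 1 (w(B) = √1 = 1)
((21 + w(5))*(-12 - 17))*(-4*(-2) + N(-4)) + 3 = ((21 + 1)*(-12 - 17))*(-4*(-2) + 0) + 3 = (22*(-29))*(8 + 0) + 3 = -638*8 + 3 = -5104 + 3 = -5101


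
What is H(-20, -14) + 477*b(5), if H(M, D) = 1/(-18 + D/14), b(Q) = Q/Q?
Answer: 9062/19 ≈ 476.95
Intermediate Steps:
b(Q) = 1
H(M, D) = 1/(-18 + D/14) (H(M, D) = 1/(-18 + D*(1/14)) = 1/(-18 + D/14))
H(-20, -14) + 477*b(5) = 14/(-252 - 14) + 477*1 = 14/(-266) + 477 = 14*(-1/266) + 477 = -1/19 + 477 = 9062/19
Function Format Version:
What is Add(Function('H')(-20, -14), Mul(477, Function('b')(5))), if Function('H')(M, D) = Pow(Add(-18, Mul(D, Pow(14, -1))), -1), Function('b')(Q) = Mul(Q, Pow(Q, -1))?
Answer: Rational(9062, 19) ≈ 476.95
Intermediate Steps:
Function('b')(Q) = 1
Function('H')(M, D) = Pow(Add(-18, Mul(Rational(1, 14), D)), -1) (Function('H')(M, D) = Pow(Add(-18, Mul(D, Rational(1, 14))), -1) = Pow(Add(-18, Mul(Rational(1, 14), D)), -1))
Add(Function('H')(-20, -14), Mul(477, Function('b')(5))) = Add(Mul(14, Pow(Add(-252, -14), -1)), Mul(477, 1)) = Add(Mul(14, Pow(-266, -1)), 477) = Add(Mul(14, Rational(-1, 266)), 477) = Add(Rational(-1, 19), 477) = Rational(9062, 19)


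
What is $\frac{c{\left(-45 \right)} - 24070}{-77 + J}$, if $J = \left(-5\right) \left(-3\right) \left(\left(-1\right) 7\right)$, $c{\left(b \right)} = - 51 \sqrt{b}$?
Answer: $\frac{12035}{91} + \frac{153 i \sqrt{5}}{182} \approx 132.25 + 1.8798 i$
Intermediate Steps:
$J = -105$ ($J = 15 \left(-7\right) = -105$)
$\frac{c{\left(-45 \right)} - 24070}{-77 + J} = \frac{- 51 \sqrt{-45} - 24070}{-77 - 105} = \frac{- 51 \cdot 3 i \sqrt{5} - 24070}{-182} = \left(- 153 i \sqrt{5} - 24070\right) \left(- \frac{1}{182}\right) = \left(-24070 - 153 i \sqrt{5}\right) \left(- \frac{1}{182}\right) = \frac{12035}{91} + \frac{153 i \sqrt{5}}{182}$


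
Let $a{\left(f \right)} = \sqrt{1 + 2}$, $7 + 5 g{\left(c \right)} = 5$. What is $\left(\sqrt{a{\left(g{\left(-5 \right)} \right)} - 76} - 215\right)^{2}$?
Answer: $\left(215 - i \sqrt{76 - \sqrt{3}}\right)^{2} \approx 46151.0 - 3705.7 i$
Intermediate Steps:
$g{\left(c \right)} = - \frac{2}{5}$ ($g{\left(c \right)} = - \frac{7}{5} + \frac{1}{5} \cdot 5 = - \frac{7}{5} + 1 = - \frac{2}{5}$)
$a{\left(f \right)} = \sqrt{3}$
$\left(\sqrt{a{\left(g{\left(-5 \right)} \right)} - 76} - 215\right)^{2} = \left(\sqrt{\sqrt{3} - 76} - 215\right)^{2} = \left(\sqrt{-76 + \sqrt{3}} - 215\right)^{2} = \left(-215 + \sqrt{-76 + \sqrt{3}}\right)^{2}$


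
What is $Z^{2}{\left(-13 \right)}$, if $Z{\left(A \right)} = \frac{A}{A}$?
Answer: $1$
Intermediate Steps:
$Z{\left(A \right)} = 1$
$Z^{2}{\left(-13 \right)} = 1^{2} = 1$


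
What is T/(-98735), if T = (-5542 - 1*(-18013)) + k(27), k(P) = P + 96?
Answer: -12594/98735 ≈ -0.12755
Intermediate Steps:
k(P) = 96 + P
T = 12594 (T = (-5542 - 1*(-18013)) + (96 + 27) = (-5542 + 18013) + 123 = 12471 + 123 = 12594)
T/(-98735) = 12594/(-98735) = 12594*(-1/98735) = -12594/98735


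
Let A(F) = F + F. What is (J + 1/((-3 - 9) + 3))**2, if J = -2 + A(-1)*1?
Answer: 1369/81 ≈ 16.901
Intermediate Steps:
A(F) = 2*F
J = -4 (J = -2 + (2*(-1))*1 = -2 - 2*1 = -2 - 2 = -4)
(J + 1/((-3 - 9) + 3))**2 = (-4 + 1/((-3 - 9) + 3))**2 = (-4 + 1/(-12 + 3))**2 = (-4 + 1/(-9))**2 = (-4 - 1/9)**2 = (-37/9)**2 = 1369/81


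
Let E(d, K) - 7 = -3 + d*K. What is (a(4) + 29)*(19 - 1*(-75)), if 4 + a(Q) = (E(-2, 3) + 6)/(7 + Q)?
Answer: 26226/11 ≈ 2384.2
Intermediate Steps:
E(d, K) = 4 + K*d (E(d, K) = 7 + (-3 + d*K) = 7 + (-3 + K*d) = 4 + K*d)
a(Q) = -4 + 4/(7 + Q) (a(Q) = -4 + ((4 + 3*(-2)) + 6)/(7 + Q) = -4 + ((4 - 6) + 6)/(7 + Q) = -4 + (-2 + 6)/(7 + Q) = -4 + 4/(7 + Q))
(a(4) + 29)*(19 - 1*(-75)) = (4*(-6 - 1*4)/(7 + 4) + 29)*(19 - 1*(-75)) = (4*(-6 - 4)/11 + 29)*(19 + 75) = (4*(1/11)*(-10) + 29)*94 = (-40/11 + 29)*94 = (279/11)*94 = 26226/11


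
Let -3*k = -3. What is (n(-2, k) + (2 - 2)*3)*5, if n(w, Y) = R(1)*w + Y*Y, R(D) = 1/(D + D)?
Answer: 0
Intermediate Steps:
k = 1 (k = -⅓*(-3) = 1)
R(D) = 1/(2*D)
n(w, Y) = Y² + w/2 (n(w, Y) = ((½)/1)*w + Y*Y = ((½)*1)*w + Y² = w/2 + Y² = Y² + w/2)
(n(-2, k) + (2 - 2)*3)*5 = ((1² + (½)*(-2)) + (2 - 2)*3)*5 = ((1 - 1) + 0*3)*5 = (0 + 0)*5 = 0*5 = 0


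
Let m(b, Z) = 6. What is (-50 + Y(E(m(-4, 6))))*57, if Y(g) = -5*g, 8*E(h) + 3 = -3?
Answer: -10545/4 ≈ -2636.3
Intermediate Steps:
E(h) = -3/4 (E(h) = -3/8 + (1/8)*(-3) = -3/8 - 3/8 = -3/4)
(-50 + Y(E(m(-4, 6))))*57 = (-50 - 5*(-3/4))*57 = (-50 + 15/4)*57 = -185/4*57 = -10545/4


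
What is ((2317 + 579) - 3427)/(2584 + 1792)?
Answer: -531/4376 ≈ -0.12134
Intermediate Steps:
((2317 + 579) - 3427)/(2584 + 1792) = (2896 - 3427)/4376 = -531*1/4376 = -531/4376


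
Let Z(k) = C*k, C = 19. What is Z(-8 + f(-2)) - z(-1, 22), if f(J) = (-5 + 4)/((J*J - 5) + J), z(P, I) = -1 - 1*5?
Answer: -419/3 ≈ -139.67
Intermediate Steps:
z(P, I) = -6 (z(P, I) = -1 - 5 = -6)
f(J) = -1/(-5 + J + J²) (f(J) = -1/((J² - 5) + J) = -1/((-5 + J²) + J) = -1/(-5 + J + J²))
Z(k) = 19*k
Z(-8 + f(-2)) - z(-1, 22) = 19*(-8 - 1/(-5 - 2 + (-2)²)) - 1*(-6) = 19*(-8 - 1/(-5 - 2 + 4)) + 6 = 19*(-8 - 1/(-3)) + 6 = 19*(-8 - 1*(-⅓)) + 6 = 19*(-8 + ⅓) + 6 = 19*(-23/3) + 6 = -437/3 + 6 = -419/3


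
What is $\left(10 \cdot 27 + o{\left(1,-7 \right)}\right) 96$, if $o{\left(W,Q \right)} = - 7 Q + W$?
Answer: $30720$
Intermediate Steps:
$o{\left(W,Q \right)} = W - 7 Q$
$\left(10 \cdot 27 + o{\left(1,-7 \right)}\right) 96 = \left(10 \cdot 27 + \left(1 - -49\right)\right) 96 = \left(270 + \left(1 + 49\right)\right) 96 = \left(270 + 50\right) 96 = 320 \cdot 96 = 30720$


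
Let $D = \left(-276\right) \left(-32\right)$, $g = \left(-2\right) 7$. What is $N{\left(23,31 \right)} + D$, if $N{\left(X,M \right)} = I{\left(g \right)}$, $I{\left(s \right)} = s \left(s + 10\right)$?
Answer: $8888$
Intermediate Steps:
$g = -14$
$I{\left(s \right)} = s \left(10 + s\right)$
$N{\left(X,M \right)} = 56$ ($N{\left(X,M \right)} = - 14 \left(10 - 14\right) = \left(-14\right) \left(-4\right) = 56$)
$D = 8832$
$N{\left(23,31 \right)} + D = 56 + 8832 = 8888$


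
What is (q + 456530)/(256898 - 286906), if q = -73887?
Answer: -382643/30008 ≈ -12.751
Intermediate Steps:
(q + 456530)/(256898 - 286906) = (-73887 + 456530)/(256898 - 286906) = 382643/(-30008) = 382643*(-1/30008) = -382643/30008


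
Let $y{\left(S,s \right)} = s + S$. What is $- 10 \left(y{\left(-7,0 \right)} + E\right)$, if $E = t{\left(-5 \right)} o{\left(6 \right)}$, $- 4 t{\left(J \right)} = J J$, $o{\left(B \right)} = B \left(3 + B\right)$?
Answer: $3445$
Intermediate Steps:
$t{\left(J \right)} = - \frac{J^{2}}{4}$ ($t{\left(J \right)} = - \frac{J J}{4} = - \frac{J^{2}}{4}$)
$y{\left(S,s \right)} = S + s$
$E = - \frac{675}{2}$ ($E = - \frac{\left(-5\right)^{2}}{4} \cdot 6 \left(3 + 6\right) = \left(- \frac{1}{4}\right) 25 \cdot 6 \cdot 9 = \left(- \frac{25}{4}\right) 54 = - \frac{675}{2} \approx -337.5$)
$- 10 \left(y{\left(-7,0 \right)} + E\right) = - 10 \left(\left(-7 + 0\right) - \frac{675}{2}\right) = - 10 \left(-7 - \frac{675}{2}\right) = \left(-10\right) \left(- \frac{689}{2}\right) = 3445$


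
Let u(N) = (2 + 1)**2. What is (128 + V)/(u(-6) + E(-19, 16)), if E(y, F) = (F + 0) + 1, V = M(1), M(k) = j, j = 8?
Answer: 68/13 ≈ 5.2308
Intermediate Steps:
M(k) = 8
V = 8
E(y, F) = 1 + F (E(y, F) = F + 1 = 1 + F)
u(N) = 9 (u(N) = 3**2 = 9)
(128 + V)/(u(-6) + E(-19, 16)) = (128 + 8)/(9 + (1 + 16)) = 136/(9 + 17) = 136/26 = 136*(1/26) = 68/13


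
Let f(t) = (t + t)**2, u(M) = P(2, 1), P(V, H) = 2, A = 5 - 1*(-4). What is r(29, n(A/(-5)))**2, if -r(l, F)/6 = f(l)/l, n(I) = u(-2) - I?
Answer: 484416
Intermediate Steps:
A = 9 (A = 5 + 4 = 9)
u(M) = 2
n(I) = 2 - I
f(t) = 4*t**2 (f(t) = (2*t)**2 = 4*t**2)
r(l, F) = -24*l (r(l, F) = -6*4*l**2/l = -24*l)
r(29, n(A/(-5)))**2 = (-24*29)**2 = (-696)**2 = 484416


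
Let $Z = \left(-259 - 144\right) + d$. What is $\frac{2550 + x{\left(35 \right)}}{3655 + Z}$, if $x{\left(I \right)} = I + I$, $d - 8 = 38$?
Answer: $\frac{1310}{1649} \approx 0.79442$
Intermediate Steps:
$d = 46$ ($d = 8 + 38 = 46$)
$x{\left(I \right)} = 2 I$
$Z = -357$ ($Z = \left(-259 - 144\right) + 46 = -403 + 46 = -357$)
$\frac{2550 + x{\left(35 \right)}}{3655 + Z} = \frac{2550 + 2 \cdot 35}{3655 - 357} = \frac{2550 + 70}{3298} = 2620 \cdot \frac{1}{3298} = \frac{1310}{1649}$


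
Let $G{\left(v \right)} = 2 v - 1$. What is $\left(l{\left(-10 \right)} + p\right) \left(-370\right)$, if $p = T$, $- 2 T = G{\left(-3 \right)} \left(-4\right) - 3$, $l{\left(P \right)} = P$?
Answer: $8325$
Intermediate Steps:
$G{\left(v \right)} = -1 + 2 v$
$T = - \frac{25}{2}$ ($T = - \frac{\left(-1 + 2 \left(-3\right)\right) \left(-4\right) - 3}{2} = - \frac{\left(-1 - 6\right) \left(-4\right) - 3}{2} = - \frac{\left(-7\right) \left(-4\right) - 3}{2} = - \frac{28 - 3}{2} = \left(- \frac{1}{2}\right) 25 = - \frac{25}{2} \approx -12.5$)
$p = - \frac{25}{2} \approx -12.5$
$\left(l{\left(-10 \right)} + p\right) \left(-370\right) = \left(-10 - \frac{25}{2}\right) \left(-370\right) = \left(- \frac{45}{2}\right) \left(-370\right) = 8325$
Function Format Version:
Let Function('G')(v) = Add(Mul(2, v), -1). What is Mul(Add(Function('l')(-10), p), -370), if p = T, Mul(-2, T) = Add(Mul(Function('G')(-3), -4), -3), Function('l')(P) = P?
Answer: 8325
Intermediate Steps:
Function('G')(v) = Add(-1, Mul(2, v))
T = Rational(-25, 2) (T = Mul(Rational(-1, 2), Add(Mul(Add(-1, Mul(2, -3)), -4), -3)) = Mul(Rational(-1, 2), Add(Mul(Add(-1, -6), -4), -3)) = Mul(Rational(-1, 2), Add(Mul(-7, -4), -3)) = Mul(Rational(-1, 2), Add(28, -3)) = Mul(Rational(-1, 2), 25) = Rational(-25, 2) ≈ -12.500)
p = Rational(-25, 2) ≈ -12.500
Mul(Add(Function('l')(-10), p), -370) = Mul(Add(-10, Rational(-25, 2)), -370) = Mul(Rational(-45, 2), -370) = 8325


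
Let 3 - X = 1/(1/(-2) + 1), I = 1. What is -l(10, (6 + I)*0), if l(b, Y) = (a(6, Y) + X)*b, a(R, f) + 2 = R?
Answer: -50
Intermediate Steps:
a(R, f) = -2 + R
X = 1 (X = 3 - 1/(1/(-2) + 1) = 3 - 1/(-½ + 1) = 3 - 1/½ = 3 - 1*2 = 3 - 2 = 1)
l(b, Y) = 5*b (l(b, Y) = ((-2 + 6) + 1)*b = (4 + 1)*b = 5*b)
-l(10, (6 + I)*0) = -5*10 = -1*50 = -50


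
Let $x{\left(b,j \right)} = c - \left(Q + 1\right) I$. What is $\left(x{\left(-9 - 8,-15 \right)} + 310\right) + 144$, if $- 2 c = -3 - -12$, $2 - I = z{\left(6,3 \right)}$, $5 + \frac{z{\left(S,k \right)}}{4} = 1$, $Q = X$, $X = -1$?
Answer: $\frac{899}{2} \approx 449.5$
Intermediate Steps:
$Q = -1$
$z{\left(S,k \right)} = -16$ ($z{\left(S,k \right)} = -20 + 4 \cdot 1 = -20 + 4 = -16$)
$I = 18$ ($I = 2 - -16 = 2 + 16 = 18$)
$c = - \frac{9}{2}$ ($c = - \frac{-3 - -12}{2} = - \frac{-3 + 12}{2} = \left(- \frac{1}{2}\right) 9 = - \frac{9}{2} \approx -4.5$)
$x{\left(b,j \right)} = - \frac{9}{2}$ ($x{\left(b,j \right)} = - \frac{9}{2} - \left(-1 + 1\right) 18 = - \frac{9}{2} - 0 \cdot 18 = - \frac{9}{2} - 0 = - \frac{9}{2} + 0 = - \frac{9}{2}$)
$\left(x{\left(-9 - 8,-15 \right)} + 310\right) + 144 = \left(- \frac{9}{2} + 310\right) + 144 = \frac{611}{2} + 144 = \frac{899}{2}$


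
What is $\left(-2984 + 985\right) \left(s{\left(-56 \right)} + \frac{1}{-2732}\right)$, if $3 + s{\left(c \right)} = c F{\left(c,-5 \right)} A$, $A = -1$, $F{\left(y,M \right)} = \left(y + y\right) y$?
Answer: $- \frac{1918155696373}{2732} \approx -7.0211 \cdot 10^{8}$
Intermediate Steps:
$F{\left(y,M \right)} = 2 y^{2}$ ($F{\left(y,M \right)} = 2 y y = 2 y^{2}$)
$s{\left(c \right)} = -3 - 2 c^{3}$ ($s{\left(c \right)} = -3 + c 2 c^{2} \left(-1\right) = -3 + 2 c^{3} \left(-1\right) = -3 - 2 c^{3}$)
$\left(-2984 + 985\right) \left(s{\left(-56 \right)} + \frac{1}{-2732}\right) = \left(-2984 + 985\right) \left(\left(-3 - 2 \left(-56\right)^{3}\right) + \frac{1}{-2732}\right) = - 1999 \left(\left(-3 - -351232\right) - \frac{1}{2732}\right) = - 1999 \left(\left(-3 + 351232\right) - \frac{1}{2732}\right) = - 1999 \left(351229 - \frac{1}{2732}\right) = \left(-1999\right) \frac{959557627}{2732} = - \frac{1918155696373}{2732}$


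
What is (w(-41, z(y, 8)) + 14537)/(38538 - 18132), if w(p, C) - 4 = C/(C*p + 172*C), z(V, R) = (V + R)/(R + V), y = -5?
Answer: 952436/1336593 ≈ 0.71258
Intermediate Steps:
z(V, R) = 1 (z(V, R) = (R + V)/(R + V) = 1)
w(p, C) = 4 + C/(172*C + C*p) (w(p, C) = 4 + C/(C*p + 172*C) = 4 + C/(172*C + C*p))
(w(-41, z(y, 8)) + 14537)/(38538 - 18132) = ((689 + 4*(-41))/(172 - 41) + 14537)/(38538 - 18132) = ((689 - 164)/131 + 14537)/20406 = ((1/131)*525 + 14537)*(1/20406) = (525/131 + 14537)*(1/20406) = (1904872/131)*(1/20406) = 952436/1336593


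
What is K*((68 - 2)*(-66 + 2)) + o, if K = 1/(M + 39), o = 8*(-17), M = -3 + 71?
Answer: -18776/107 ≈ -175.48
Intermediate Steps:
M = 68
o = -136
K = 1/107 (K = 1/(68 + 39) = 1/107 ≈ 0.0093458)
K*((68 - 2)*(-66 + 2)) + o = ((68 - 2)*(-66 + 2))/107 - 136 = (66*(-64))/107 - 136 = (1/107)*(-4224) - 136 = -4224/107 - 136 = -18776/107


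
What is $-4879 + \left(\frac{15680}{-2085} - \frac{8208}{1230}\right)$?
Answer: $- \frac{418294651}{85485} \approx -4893.2$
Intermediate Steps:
$-4879 + \left(\frac{15680}{-2085} - \frac{8208}{1230}\right) = -4879 + \left(15680 \left(- \frac{1}{2085}\right) - \frac{1368}{205}\right) = -4879 - \frac{1213336}{85485} = - \frac{418294651}{85485}$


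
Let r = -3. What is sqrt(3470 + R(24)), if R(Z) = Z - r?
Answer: sqrt(3497) ≈ 59.135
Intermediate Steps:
R(Z) = 3 + Z (R(Z) = Z - 1*(-3) = Z + 3 = 3 + Z)
sqrt(3470 + R(24)) = sqrt(3470 + (3 + 24)) = sqrt(3470 + 27) = sqrt(3497)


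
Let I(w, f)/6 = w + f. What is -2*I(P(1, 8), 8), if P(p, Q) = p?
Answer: -108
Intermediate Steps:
I(w, f) = 6*f + 6*w (I(w, f) = 6*(w + f) = 6*(f + w) = 6*f + 6*w)
-2*I(P(1, 8), 8) = -2*(6*8 + 6*1) = -2*(48 + 6) = -2*54 = -108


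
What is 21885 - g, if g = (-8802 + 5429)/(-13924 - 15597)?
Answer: 646063712/29521 ≈ 21885.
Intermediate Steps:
g = 3373/29521 (g = -3373/(-29521) = -3373*(-1/29521) = 3373/29521 ≈ 0.11426)
21885 - g = 21885 - 1*3373/29521 = 21885 - 3373/29521 = 646063712/29521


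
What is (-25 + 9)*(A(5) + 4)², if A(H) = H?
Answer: -1296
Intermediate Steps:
(-25 + 9)*(A(5) + 4)² = (-25 + 9)*(5 + 4)² = -16*9² = -16*81 = -1296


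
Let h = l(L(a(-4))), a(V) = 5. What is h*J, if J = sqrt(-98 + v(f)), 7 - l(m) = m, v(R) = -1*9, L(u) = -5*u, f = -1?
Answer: 32*I*sqrt(107) ≈ 331.01*I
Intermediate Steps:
v(R) = -9
l(m) = 7 - m
h = 32 (h = 7 - (-5)*5 = 7 - 1*(-25) = 7 + 25 = 32)
J = I*sqrt(107) (J = sqrt(-98 - 9) = sqrt(-107) = I*sqrt(107) ≈ 10.344*I)
h*J = 32*(I*sqrt(107)) = 32*I*sqrt(107)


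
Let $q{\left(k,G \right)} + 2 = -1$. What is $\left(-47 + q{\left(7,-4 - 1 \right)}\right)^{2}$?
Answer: $2500$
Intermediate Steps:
$q{\left(k,G \right)} = -3$ ($q{\left(k,G \right)} = -2 - 1 = -3$)
$\left(-47 + q{\left(7,-4 - 1 \right)}\right)^{2} = \left(-47 - 3\right)^{2} = \left(-50\right)^{2} = 2500$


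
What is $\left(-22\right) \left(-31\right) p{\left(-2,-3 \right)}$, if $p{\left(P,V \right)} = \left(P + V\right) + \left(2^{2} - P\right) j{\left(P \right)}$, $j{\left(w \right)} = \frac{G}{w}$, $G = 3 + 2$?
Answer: $-13640$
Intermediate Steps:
$G = 5$
$j{\left(w \right)} = \frac{5}{w}$
$p{\left(P,V \right)} = P + V + \frac{5 \left(4 - P\right)}{P}$ ($p{\left(P,V \right)} = \left(P + V\right) + \left(2^{2} - P\right) \frac{5}{P} = \left(P + V\right) + \left(4 - P\right) \frac{5}{P} = \left(P + V\right) + \frac{5 \left(4 - P\right)}{P} = P + V + \frac{5 \left(4 - P\right)}{P}$)
$\left(-22\right) \left(-31\right) p{\left(-2,-3 \right)} = \left(-22\right) \left(-31\right) \left(-5 - 2 - 3 + \frac{20}{-2}\right) = 682 \left(-5 - 2 - 3 + 20 \left(- \frac{1}{2}\right)\right) = 682 \left(-5 - 2 - 3 - 10\right) = 682 \left(-20\right) = -13640$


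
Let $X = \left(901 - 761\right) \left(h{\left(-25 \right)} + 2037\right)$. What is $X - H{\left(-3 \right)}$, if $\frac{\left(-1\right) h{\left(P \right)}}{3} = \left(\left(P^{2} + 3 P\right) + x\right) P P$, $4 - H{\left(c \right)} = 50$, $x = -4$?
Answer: $-143039774$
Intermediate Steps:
$H{\left(c \right)} = -46$ ($H{\left(c \right)} = 4 - 50 = -46$)
$h{\left(P \right)} = - 3 P^{2} \left(-4 + P^{2} + 3 P\right)$ ($h{\left(P \right)} = - 3 \left(\left(P^{2} + 3 P\right) - 4\right) P P = - 3 \left(-4 + P^{2} + 3 P\right) P P = - 3 P \left(-4 + P^{2} + 3 P\right) P = - 3 P^{2} \left(-4 + P^{2} + 3 P\right)$)
$X = -143039820$ ($X = \left(901 - 761\right) \left(3 \left(-25\right)^{2} \left(4 - \left(-25\right)^{2} - -75\right) + 2037\right) = 140 \left(3 \cdot 625 \left(4 - 625 + 75\right) + 2037\right) = 140 \left(3 \cdot 625 \left(-546\right) + 2037\right) = 140 \left(-1023750 + 2037\right) = 140 \left(-1021713\right) = -143039820$)
$X - H{\left(-3 \right)} = -143039820 - -46 = -143039820 + 46 = -143039774$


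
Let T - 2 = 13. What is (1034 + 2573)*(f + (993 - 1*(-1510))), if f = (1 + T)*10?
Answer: 9605441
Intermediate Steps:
T = 15 (T = 2 + 13 = 15)
f = 160 (f = (1 + 15)*10 = 16*10 = 160)
(1034 + 2573)*(f + (993 - 1*(-1510))) = (1034 + 2573)*(160 + (993 - 1*(-1510))) = 3607*(160 + (993 + 1510)) = 3607*(160 + 2503) = 3607*2663 = 9605441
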